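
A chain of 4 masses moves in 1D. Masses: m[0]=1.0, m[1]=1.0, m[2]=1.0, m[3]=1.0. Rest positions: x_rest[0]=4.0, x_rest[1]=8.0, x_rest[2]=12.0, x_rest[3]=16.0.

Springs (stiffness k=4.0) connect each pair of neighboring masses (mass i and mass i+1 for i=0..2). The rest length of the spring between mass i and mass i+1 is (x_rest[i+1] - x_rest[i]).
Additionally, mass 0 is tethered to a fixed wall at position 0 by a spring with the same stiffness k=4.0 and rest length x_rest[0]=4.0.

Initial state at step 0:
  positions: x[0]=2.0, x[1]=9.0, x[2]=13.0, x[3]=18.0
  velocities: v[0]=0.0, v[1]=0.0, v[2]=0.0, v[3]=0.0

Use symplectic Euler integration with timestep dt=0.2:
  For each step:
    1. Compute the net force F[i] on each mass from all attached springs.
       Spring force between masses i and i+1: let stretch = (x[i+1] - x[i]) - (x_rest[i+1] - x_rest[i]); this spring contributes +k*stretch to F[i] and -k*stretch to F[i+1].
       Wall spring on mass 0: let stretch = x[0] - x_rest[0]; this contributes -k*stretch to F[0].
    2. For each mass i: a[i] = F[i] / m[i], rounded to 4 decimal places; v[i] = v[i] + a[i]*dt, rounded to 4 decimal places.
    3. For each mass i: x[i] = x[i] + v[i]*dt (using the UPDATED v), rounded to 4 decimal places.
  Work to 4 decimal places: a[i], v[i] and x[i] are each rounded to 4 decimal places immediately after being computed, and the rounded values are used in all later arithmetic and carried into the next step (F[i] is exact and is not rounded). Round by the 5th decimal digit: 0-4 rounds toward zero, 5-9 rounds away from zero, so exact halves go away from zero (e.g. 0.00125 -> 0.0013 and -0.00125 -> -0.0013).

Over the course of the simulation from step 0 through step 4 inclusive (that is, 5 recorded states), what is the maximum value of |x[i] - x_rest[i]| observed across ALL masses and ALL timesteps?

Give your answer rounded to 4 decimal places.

Answer: 2.0195

Derivation:
Step 0: x=[2.0000 9.0000 13.0000 18.0000] v=[0.0000 0.0000 0.0000 0.0000]
Step 1: x=[2.8000 8.5200 13.1600 17.8400] v=[4.0000 -2.4000 0.8000 -0.8000]
Step 2: x=[4.0672 7.8672 13.3264 17.5712] v=[6.3360 -3.2640 0.8320 -1.3440]
Step 3: x=[5.2916 7.4799 13.2985 17.2632] v=[6.1222 -1.9366 -0.1395 -1.5398]
Step 4: x=[6.0195 7.6734 12.9740 16.9609] v=[3.6396 0.9676 -1.6226 -1.5116]
Max displacement = 2.0195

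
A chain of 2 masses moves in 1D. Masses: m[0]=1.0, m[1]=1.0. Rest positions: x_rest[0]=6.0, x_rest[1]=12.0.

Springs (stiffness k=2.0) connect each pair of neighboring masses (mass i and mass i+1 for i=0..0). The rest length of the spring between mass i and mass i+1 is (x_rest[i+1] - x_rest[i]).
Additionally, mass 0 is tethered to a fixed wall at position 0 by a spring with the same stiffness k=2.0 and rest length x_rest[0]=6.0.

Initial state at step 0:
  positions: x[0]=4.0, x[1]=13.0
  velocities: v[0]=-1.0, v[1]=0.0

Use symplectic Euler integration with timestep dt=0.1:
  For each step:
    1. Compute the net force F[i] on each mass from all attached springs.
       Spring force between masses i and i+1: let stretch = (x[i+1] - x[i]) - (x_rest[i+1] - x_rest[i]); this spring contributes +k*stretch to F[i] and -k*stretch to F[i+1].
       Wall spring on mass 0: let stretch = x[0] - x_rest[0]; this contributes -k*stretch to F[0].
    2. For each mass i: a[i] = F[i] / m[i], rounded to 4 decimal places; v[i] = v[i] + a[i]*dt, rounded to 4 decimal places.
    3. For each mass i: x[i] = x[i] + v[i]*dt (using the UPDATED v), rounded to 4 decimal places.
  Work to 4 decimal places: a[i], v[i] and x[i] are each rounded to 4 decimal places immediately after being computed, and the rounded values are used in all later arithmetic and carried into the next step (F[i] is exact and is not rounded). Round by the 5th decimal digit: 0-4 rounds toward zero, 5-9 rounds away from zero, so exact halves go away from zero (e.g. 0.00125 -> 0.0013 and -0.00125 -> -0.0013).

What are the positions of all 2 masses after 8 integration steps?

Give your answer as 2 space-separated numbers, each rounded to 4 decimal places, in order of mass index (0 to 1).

Step 0: x=[4.0000 13.0000] v=[-1.0000 0.0000]
Step 1: x=[4.0000 12.9400] v=[0.0000 -0.6000]
Step 2: x=[4.0988 12.8212] v=[0.9880 -1.1880]
Step 3: x=[4.2901 12.6480] v=[1.9127 -1.7325]
Step 4: x=[4.5627 12.4276] v=[2.7263 -2.2041]
Step 5: x=[4.9014 12.1699] v=[3.3867 -2.5771]
Step 6: x=[5.2874 11.8868] v=[3.8601 -2.8308]
Step 7: x=[5.6997 11.5917] v=[4.1225 -2.9507]
Step 8: x=[6.1158 11.2988] v=[4.1610 -2.9291]

Answer: 6.1158 11.2988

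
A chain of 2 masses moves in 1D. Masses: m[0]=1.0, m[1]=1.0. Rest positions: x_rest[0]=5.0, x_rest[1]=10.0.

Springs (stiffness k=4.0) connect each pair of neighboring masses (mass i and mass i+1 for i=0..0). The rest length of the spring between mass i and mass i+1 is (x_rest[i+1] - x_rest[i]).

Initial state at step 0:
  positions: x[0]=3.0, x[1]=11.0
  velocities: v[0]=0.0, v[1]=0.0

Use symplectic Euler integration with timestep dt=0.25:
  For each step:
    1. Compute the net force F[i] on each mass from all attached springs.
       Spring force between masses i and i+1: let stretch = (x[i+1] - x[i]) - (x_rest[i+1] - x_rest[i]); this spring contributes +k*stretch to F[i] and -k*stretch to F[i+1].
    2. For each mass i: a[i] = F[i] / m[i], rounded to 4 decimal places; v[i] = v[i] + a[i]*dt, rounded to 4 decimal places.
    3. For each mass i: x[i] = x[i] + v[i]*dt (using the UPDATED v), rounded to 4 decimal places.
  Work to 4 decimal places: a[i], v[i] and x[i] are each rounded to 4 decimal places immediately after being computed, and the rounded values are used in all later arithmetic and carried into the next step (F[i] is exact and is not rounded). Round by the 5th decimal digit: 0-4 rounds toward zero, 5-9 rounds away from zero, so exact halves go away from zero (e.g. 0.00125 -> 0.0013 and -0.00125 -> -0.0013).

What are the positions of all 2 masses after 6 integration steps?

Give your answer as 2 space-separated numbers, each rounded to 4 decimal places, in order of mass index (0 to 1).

Step 0: x=[3.0000 11.0000] v=[0.0000 0.0000]
Step 1: x=[3.7500 10.2500] v=[3.0000 -3.0000]
Step 2: x=[4.8750 9.1250] v=[4.5000 -4.5000]
Step 3: x=[5.8125 8.1875] v=[3.7500 -3.7500]
Step 4: x=[6.0938 7.9063] v=[1.1250 -1.1250]
Step 5: x=[5.5782 8.4219] v=[-2.0625 2.0625]
Step 6: x=[4.5235 9.4766] v=[-4.2188 4.2188]

Answer: 4.5235 9.4766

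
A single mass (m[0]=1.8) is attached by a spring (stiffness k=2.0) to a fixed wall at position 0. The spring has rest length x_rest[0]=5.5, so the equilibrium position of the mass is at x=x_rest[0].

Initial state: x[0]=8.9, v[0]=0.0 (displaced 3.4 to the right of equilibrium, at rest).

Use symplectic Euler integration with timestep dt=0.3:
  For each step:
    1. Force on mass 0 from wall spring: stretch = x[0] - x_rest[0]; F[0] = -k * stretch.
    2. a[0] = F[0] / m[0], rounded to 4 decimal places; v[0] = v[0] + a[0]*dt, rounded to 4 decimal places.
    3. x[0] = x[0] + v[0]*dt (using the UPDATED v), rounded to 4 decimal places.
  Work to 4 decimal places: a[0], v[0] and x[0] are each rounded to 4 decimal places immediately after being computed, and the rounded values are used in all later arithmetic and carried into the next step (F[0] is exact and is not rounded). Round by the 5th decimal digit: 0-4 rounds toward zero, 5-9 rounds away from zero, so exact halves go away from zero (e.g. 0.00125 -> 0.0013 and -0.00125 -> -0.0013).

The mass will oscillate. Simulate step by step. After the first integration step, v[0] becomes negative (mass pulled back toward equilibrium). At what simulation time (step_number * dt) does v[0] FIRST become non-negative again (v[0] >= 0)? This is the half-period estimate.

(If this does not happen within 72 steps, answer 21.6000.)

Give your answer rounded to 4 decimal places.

Step 0: x=[8.9000] v=[0.0000]
Step 1: x=[8.5600] v=[-1.1333]
Step 2: x=[7.9140] v=[-2.1533]
Step 3: x=[7.0266] v=[-2.9580]
Step 4: x=[5.9865] v=[-3.4669]
Step 5: x=[4.8978] v=[-3.6291]
Step 6: x=[3.8693] v=[-3.4284]
Step 7: x=[3.0039] v=[-2.8848]
Step 8: x=[2.3881] v=[-2.0528]
Step 9: x=[2.0835] v=[-1.0155]
Step 10: x=[2.1205] v=[0.1233]
First v>=0 after going negative at step 10, time=3.0000

Answer: 3.0000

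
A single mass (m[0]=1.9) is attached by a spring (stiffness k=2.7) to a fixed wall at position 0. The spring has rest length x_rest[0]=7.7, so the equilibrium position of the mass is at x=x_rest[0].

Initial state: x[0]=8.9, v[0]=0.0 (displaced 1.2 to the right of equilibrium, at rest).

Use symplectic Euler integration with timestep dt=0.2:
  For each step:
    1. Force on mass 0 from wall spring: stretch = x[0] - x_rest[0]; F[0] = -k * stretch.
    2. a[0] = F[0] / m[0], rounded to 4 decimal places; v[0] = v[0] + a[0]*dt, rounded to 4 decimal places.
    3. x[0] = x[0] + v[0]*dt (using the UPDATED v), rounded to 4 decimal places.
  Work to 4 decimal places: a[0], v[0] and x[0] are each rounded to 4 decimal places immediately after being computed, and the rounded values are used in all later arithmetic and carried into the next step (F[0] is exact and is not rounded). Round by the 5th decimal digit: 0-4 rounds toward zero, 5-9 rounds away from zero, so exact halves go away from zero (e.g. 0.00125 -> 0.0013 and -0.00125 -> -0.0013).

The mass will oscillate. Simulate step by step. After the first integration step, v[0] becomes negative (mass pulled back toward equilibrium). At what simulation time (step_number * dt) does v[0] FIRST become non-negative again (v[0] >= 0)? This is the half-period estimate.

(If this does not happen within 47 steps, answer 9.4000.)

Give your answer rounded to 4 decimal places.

Step 0: x=[8.9000] v=[0.0000]
Step 1: x=[8.8318] v=[-0.3411]
Step 2: x=[8.6992] v=[-0.6628]
Step 3: x=[8.5098] v=[-0.9468]
Step 4: x=[8.2744] v=[-1.1770]
Step 5: x=[8.0063] v=[-1.3403]
Step 6: x=[7.7208] v=[-1.4274]
Step 7: x=[7.4341] v=[-1.4333]
Step 8: x=[7.1626] v=[-1.3577]
Step 9: x=[6.9216] v=[-1.2050]
Step 10: x=[6.7248] v=[-0.9838]
Step 11: x=[6.5835] v=[-0.7066]
Step 12: x=[6.5056] v=[-0.3893]
Step 13: x=[6.4956] v=[-0.0498]
Step 14: x=[6.5541] v=[0.2925]
First v>=0 after going negative at step 14, time=2.8000

Answer: 2.8000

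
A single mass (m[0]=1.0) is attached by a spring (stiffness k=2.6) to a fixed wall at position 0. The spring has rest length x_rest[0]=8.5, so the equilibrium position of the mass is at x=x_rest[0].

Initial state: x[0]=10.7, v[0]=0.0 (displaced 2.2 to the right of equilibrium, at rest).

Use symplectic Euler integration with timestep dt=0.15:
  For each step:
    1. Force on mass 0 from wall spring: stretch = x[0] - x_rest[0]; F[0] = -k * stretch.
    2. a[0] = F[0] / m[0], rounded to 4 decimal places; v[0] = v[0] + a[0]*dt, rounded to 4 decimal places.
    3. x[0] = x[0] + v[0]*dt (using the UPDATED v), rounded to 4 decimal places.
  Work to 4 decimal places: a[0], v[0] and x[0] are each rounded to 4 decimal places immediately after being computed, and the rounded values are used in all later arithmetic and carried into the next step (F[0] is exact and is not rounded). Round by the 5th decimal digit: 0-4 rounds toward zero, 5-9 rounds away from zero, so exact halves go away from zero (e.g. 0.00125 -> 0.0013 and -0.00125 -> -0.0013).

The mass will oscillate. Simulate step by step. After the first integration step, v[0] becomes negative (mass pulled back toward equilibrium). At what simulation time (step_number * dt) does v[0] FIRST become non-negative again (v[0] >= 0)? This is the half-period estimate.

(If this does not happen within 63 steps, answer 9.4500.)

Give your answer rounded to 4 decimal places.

Answer: 1.9500

Derivation:
Step 0: x=[10.7000] v=[0.0000]
Step 1: x=[10.5713] v=[-0.8580]
Step 2: x=[10.3214] v=[-1.6658]
Step 3: x=[9.9650] v=[-2.3761]
Step 4: x=[9.5229] v=[-2.9475]
Step 5: x=[9.0209] v=[-3.3464]
Step 6: x=[8.4885] v=[-3.5495]
Step 7: x=[7.9568] v=[-3.5450]
Step 8: x=[7.4568] v=[-3.3332]
Step 9: x=[7.0178] v=[-2.9264]
Step 10: x=[6.6656] v=[-2.3483]
Step 11: x=[6.4207] v=[-1.6329]
Step 12: x=[6.2974] v=[-0.8220]
Step 13: x=[6.3030] v=[0.0370]
First v>=0 after going negative at step 13, time=1.9500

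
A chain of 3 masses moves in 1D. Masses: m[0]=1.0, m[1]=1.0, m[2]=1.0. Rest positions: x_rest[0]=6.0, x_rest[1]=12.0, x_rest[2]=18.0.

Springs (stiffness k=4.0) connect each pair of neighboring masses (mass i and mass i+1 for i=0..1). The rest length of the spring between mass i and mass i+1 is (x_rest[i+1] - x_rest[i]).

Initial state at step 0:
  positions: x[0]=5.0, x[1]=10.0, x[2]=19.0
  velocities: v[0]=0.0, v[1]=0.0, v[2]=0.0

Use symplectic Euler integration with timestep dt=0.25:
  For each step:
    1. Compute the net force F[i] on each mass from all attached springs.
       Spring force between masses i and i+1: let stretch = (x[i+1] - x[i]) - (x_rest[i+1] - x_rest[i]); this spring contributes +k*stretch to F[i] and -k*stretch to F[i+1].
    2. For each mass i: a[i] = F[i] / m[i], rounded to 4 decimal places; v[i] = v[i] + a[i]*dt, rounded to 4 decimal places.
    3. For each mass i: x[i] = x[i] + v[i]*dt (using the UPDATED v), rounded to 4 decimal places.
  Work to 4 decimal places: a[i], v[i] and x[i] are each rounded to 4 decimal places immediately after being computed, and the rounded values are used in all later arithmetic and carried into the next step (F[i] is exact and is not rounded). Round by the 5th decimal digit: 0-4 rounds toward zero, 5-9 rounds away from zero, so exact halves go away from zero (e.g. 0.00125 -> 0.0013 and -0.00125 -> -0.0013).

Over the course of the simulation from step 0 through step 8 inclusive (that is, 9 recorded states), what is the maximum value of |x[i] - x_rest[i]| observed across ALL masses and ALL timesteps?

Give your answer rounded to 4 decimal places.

Answer: 2.0085

Derivation:
Step 0: x=[5.0000 10.0000 19.0000] v=[0.0000 0.0000 0.0000]
Step 1: x=[4.7500 11.0000 18.2500] v=[-1.0000 4.0000 -3.0000]
Step 2: x=[4.5625 12.2500 17.1875] v=[-0.7500 5.0000 -4.2500]
Step 3: x=[4.7969 12.8125 16.3906] v=[0.9375 2.2500 -3.1875]
Step 4: x=[5.5352 12.2656 16.1992] v=[2.9531 -2.1875 -0.7656]
Step 5: x=[6.4561 11.0195 16.5244] v=[3.6835 -4.9843 1.3008]
Step 6: x=[7.0178 10.0088 16.9734] v=[2.2469 -4.0428 1.7959]
Step 7: x=[6.8273 9.9915 17.1812] v=[-0.7621 -0.0692 0.8313]
Step 8: x=[5.9278 10.9806 17.0916] v=[-3.5979 3.9563 -0.3584]
Max displacement = 2.0085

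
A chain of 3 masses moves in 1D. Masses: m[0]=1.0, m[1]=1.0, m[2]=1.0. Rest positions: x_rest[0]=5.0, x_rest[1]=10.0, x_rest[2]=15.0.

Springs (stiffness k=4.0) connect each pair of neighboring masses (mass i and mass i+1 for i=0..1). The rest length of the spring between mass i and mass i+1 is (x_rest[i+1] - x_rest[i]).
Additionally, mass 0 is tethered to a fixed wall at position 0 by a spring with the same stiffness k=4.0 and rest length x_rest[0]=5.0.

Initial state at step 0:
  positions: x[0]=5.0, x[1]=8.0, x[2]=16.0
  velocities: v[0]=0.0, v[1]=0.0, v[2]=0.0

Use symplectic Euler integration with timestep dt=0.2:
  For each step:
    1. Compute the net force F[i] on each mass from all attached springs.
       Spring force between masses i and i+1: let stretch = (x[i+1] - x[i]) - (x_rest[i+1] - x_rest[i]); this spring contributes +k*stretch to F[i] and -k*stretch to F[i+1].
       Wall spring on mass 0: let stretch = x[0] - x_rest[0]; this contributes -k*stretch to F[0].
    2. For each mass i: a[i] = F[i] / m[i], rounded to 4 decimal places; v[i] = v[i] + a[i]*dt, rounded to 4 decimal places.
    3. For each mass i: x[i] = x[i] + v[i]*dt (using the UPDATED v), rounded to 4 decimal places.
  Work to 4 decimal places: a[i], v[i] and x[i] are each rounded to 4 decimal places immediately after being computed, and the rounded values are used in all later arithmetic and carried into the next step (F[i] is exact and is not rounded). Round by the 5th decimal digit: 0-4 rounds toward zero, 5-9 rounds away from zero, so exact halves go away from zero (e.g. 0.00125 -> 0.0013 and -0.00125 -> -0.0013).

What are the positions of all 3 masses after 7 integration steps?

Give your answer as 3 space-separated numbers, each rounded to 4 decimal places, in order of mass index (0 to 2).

Step 0: x=[5.0000 8.0000 16.0000] v=[0.0000 0.0000 0.0000]
Step 1: x=[4.6800 8.8000 15.5200] v=[-1.6000 4.0000 -2.4000]
Step 2: x=[4.2704 10.0160 14.7648] v=[-2.0480 6.0800 -3.7760]
Step 3: x=[4.0968 11.0725 14.0498] v=[-0.8678 5.2826 -3.5750]
Step 4: x=[4.3839 11.4893 13.6584] v=[1.4353 2.0839 -1.9568]
Step 5: x=[5.1064 11.1163 13.7200] v=[3.6125 -1.8651 0.3079]
Step 6: x=[5.9735 10.1983 14.1650] v=[4.3353 -4.5901 2.2249]
Step 7: x=[6.5608 9.2390 14.7753] v=[2.9363 -4.7966 3.0515]

Answer: 6.5608 9.2390 14.7753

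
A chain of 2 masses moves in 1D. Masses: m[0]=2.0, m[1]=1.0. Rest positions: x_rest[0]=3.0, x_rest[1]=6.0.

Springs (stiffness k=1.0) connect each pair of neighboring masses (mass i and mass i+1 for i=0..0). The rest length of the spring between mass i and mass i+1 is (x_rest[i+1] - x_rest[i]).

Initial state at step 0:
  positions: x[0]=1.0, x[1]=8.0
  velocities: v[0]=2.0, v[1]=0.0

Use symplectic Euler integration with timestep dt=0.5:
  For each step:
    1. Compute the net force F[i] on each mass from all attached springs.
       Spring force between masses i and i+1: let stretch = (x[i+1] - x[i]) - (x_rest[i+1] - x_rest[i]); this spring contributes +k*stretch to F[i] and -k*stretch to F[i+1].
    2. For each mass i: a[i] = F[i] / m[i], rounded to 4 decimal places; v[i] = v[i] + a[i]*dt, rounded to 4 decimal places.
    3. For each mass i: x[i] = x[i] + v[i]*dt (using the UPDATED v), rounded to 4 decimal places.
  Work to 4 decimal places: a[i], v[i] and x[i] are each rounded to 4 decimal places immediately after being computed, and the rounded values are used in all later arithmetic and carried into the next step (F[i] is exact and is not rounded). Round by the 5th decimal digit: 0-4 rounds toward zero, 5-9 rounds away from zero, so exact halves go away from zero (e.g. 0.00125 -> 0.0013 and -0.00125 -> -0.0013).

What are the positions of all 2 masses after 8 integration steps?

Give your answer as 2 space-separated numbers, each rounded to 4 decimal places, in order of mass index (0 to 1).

Step 0: x=[1.0000 8.0000] v=[2.0000 0.0000]
Step 1: x=[2.5000 7.0000] v=[3.0000 -2.0000]
Step 2: x=[4.1875 5.6250] v=[3.3750 -2.7500]
Step 3: x=[5.6797 4.6406] v=[2.9844 -1.9688]
Step 4: x=[6.6670 4.6660] v=[1.9746 0.0508]
Step 5: x=[7.0292 5.9417] v=[0.7244 2.5513]
Step 6: x=[6.8805 8.2393] v=[-0.2975 4.5951]
Step 7: x=[6.5266 10.9472] v=[-0.7078 5.4157]
Step 8: x=[6.3503 13.2999] v=[-0.3527 4.7054]

Answer: 6.3503 13.2999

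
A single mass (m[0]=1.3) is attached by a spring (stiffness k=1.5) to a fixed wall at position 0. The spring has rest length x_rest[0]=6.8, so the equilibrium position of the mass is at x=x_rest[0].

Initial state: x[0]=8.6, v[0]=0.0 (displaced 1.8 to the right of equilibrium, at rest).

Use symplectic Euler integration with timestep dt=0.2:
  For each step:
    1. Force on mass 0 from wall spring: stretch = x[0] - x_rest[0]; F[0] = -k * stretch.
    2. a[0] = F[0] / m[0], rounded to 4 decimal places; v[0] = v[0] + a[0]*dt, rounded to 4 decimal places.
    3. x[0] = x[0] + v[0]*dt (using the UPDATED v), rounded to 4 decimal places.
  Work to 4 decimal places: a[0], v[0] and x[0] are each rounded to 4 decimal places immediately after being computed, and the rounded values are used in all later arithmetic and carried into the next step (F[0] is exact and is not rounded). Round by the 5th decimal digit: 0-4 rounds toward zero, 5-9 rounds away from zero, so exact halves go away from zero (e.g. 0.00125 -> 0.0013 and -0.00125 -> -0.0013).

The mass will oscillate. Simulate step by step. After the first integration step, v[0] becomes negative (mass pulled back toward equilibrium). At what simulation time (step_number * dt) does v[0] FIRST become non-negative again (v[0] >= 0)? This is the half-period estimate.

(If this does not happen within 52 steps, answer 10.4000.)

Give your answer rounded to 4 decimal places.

Answer: 3.0000

Derivation:
Step 0: x=[8.6000] v=[0.0000]
Step 1: x=[8.5169] v=[-0.4154]
Step 2: x=[8.3546] v=[-0.8116]
Step 3: x=[8.1205] v=[-1.1704]
Step 4: x=[7.8255] v=[-1.4751]
Step 5: x=[7.4831] v=[-1.7118]
Step 6: x=[7.1092] v=[-1.8694]
Step 7: x=[6.7210] v=[-1.9408]
Step 8: x=[6.3365] v=[-1.9226]
Step 9: x=[5.9734] v=[-1.8156]
Step 10: x=[5.6484] v=[-1.6248]
Step 11: x=[5.3766] v=[-1.3590]
Step 12: x=[5.1705] v=[-1.0305]
Step 13: x=[5.0396] v=[-0.6545]
Step 14: x=[4.9899] v=[-0.2483]
Step 15: x=[5.0238] v=[0.1694]
First v>=0 after going negative at step 15, time=3.0000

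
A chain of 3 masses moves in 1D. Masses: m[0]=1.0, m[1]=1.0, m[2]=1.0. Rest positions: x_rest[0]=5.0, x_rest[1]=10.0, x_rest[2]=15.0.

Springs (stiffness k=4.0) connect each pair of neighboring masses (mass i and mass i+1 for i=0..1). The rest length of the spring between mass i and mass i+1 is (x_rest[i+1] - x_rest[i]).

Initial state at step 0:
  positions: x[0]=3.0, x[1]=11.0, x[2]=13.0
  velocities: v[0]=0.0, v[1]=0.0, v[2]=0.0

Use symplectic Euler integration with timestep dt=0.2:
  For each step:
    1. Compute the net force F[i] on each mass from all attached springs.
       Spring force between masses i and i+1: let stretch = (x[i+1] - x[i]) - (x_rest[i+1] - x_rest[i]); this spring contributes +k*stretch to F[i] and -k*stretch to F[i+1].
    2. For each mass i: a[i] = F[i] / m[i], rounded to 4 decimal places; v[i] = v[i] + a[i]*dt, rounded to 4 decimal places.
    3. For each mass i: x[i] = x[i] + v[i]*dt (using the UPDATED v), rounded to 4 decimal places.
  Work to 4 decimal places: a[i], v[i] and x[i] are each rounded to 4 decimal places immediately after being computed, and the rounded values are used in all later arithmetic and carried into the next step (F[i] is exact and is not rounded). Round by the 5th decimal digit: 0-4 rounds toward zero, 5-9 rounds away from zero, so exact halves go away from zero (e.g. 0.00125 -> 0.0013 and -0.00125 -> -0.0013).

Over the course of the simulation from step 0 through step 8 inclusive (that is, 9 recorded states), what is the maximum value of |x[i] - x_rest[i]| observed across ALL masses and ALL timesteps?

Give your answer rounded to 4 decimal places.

Answer: 3.1301

Derivation:
Step 0: x=[3.0000 11.0000 13.0000] v=[0.0000 0.0000 0.0000]
Step 1: x=[3.4800 10.0400 13.4800] v=[2.4000 -4.8000 2.4000]
Step 2: x=[4.2096 8.5808 14.2096] v=[3.6480 -7.2960 3.6480]
Step 3: x=[4.8386 7.3228 14.8386] v=[3.1450 -6.2899 3.1450]
Step 4: x=[5.0651 6.8699 15.0651] v=[1.1324 -2.2646 1.1324]
Step 5: x=[4.7803 7.4394 14.7803] v=[-1.4238 2.8477 -1.4238]
Step 6: x=[4.1210 8.7580 14.1210] v=[-3.2965 6.5931 -3.2965]
Step 7: x=[3.4036 10.1928 13.4036] v=[-3.5869 7.1739 -3.5869]
Step 8: x=[2.9725 11.0550 12.9725] v=[-2.1555 4.3112 -2.1555]
Max displacement = 3.1301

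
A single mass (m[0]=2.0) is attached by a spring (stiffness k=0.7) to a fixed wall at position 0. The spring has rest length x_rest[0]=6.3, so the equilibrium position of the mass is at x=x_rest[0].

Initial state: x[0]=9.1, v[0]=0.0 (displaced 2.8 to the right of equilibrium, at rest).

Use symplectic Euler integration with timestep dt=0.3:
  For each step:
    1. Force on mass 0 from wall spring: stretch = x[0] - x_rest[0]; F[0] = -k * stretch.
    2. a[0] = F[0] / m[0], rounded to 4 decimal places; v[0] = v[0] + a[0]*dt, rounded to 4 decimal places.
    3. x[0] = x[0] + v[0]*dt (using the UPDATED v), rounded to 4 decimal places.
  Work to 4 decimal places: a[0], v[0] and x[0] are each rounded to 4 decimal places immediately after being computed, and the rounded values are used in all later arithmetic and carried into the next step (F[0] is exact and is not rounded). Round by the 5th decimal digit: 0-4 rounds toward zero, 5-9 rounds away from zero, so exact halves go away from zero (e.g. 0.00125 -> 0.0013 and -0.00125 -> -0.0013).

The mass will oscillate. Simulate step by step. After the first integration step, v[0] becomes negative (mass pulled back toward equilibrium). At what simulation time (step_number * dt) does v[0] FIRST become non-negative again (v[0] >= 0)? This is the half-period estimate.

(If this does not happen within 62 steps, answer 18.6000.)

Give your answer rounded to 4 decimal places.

Step 0: x=[9.1000] v=[0.0000]
Step 1: x=[9.0118] v=[-0.2940]
Step 2: x=[8.8382] v=[-0.5787]
Step 3: x=[8.5846] v=[-0.8452]
Step 4: x=[8.2591] v=[-1.0851]
Step 5: x=[7.8719] v=[-1.2908]
Step 6: x=[7.4351] v=[-1.4559]
Step 7: x=[6.9626] v=[-1.5751]
Step 8: x=[6.4692] v=[-1.6447]
Step 9: x=[5.9705] v=[-1.6625]
Step 10: x=[5.4821] v=[-1.6279]
Step 11: x=[5.0195] v=[-1.5420]
Step 12: x=[4.5973] v=[-1.4075]
Step 13: x=[4.2287] v=[-1.2287]
Step 14: x=[3.9253] v=[-1.0112]
Step 15: x=[3.6967] v=[-0.7619]
Step 16: x=[3.5502] v=[-0.4885]
Step 17: x=[3.4903] v=[-0.1998]
Step 18: x=[3.5189] v=[0.0952]
First v>=0 after going negative at step 18, time=5.4000

Answer: 5.4000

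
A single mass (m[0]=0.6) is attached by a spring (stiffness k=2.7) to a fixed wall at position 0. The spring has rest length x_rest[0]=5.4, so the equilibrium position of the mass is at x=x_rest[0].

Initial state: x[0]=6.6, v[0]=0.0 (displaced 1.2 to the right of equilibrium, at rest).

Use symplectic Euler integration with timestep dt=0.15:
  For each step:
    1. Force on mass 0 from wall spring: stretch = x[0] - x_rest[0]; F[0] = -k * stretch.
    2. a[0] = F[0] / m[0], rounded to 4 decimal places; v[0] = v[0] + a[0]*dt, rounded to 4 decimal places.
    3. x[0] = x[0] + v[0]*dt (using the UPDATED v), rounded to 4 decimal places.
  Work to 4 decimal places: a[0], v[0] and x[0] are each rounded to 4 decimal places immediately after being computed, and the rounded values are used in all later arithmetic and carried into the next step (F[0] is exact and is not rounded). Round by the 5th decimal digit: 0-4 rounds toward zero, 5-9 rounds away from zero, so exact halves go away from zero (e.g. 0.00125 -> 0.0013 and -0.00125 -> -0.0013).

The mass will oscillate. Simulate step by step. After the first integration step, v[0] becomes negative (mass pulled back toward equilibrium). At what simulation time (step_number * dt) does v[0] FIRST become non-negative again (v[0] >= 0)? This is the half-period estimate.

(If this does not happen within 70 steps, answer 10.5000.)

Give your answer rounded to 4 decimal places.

Step 0: x=[6.6000] v=[0.0000]
Step 1: x=[6.4785] v=[-0.8100]
Step 2: x=[6.2478] v=[-1.5380]
Step 3: x=[5.9313] v=[-2.1103]
Step 4: x=[5.5610] v=[-2.4689]
Step 5: x=[5.1744] v=[-2.5776]
Step 6: x=[4.8106] v=[-2.4253]
Step 7: x=[4.5065] v=[-2.0275]
Step 8: x=[4.2928] v=[-1.4244]
Step 9: x=[4.1913] v=[-0.6770]
Step 10: x=[4.2121] v=[0.1389]
First v>=0 after going negative at step 10, time=1.5000

Answer: 1.5000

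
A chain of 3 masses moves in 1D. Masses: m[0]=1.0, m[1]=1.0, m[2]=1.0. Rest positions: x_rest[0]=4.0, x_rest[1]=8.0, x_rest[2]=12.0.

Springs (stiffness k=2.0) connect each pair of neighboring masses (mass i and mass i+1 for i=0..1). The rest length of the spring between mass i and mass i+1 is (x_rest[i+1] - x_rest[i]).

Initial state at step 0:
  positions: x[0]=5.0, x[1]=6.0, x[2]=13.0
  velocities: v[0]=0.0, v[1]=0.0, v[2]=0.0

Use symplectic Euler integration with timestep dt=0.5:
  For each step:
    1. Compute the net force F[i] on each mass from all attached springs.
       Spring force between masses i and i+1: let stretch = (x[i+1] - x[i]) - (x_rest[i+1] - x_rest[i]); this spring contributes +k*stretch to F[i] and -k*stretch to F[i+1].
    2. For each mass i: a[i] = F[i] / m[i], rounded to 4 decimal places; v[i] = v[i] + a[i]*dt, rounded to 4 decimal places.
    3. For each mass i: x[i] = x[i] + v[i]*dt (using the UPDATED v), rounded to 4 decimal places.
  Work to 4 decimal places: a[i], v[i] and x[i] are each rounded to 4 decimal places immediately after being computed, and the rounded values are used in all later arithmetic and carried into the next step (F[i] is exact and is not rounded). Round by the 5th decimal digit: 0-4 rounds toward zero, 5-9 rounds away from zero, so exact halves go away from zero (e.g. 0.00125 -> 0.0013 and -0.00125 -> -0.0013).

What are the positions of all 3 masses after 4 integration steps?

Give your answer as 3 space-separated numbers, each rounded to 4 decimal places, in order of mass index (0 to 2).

Answer: 5.1875 5.6250 13.1875

Derivation:
Step 0: x=[5.0000 6.0000 13.0000] v=[0.0000 0.0000 0.0000]
Step 1: x=[3.5000 9.0000 11.5000] v=[-3.0000 6.0000 -3.0000]
Step 2: x=[2.7500 10.5000 10.7500] v=[-1.5000 3.0000 -1.5000]
Step 3: x=[3.8750 8.2500 11.8750] v=[2.2500 -4.5000 2.2500]
Step 4: x=[5.1875 5.6250 13.1875] v=[2.6250 -5.2500 2.6250]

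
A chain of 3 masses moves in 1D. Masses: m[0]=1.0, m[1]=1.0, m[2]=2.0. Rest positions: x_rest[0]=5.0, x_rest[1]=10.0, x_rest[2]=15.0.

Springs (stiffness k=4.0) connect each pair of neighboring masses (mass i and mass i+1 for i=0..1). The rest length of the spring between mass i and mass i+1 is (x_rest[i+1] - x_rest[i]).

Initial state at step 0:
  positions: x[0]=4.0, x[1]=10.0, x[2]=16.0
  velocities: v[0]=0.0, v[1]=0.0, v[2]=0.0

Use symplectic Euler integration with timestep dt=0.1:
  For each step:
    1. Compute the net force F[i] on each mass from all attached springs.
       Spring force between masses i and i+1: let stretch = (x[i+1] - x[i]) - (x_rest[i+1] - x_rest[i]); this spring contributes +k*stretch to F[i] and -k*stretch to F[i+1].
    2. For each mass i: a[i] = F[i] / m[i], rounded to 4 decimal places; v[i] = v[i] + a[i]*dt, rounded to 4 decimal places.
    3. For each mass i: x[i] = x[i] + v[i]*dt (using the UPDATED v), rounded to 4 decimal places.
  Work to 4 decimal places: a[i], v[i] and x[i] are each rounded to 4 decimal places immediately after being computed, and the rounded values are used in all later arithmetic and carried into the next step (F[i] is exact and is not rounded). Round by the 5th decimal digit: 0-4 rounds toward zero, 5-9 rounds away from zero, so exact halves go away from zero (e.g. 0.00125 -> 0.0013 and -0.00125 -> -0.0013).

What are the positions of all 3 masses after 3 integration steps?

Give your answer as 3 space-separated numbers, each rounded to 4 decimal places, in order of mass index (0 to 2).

Answer: 4.2321 10.0039 15.8820

Derivation:
Step 0: x=[4.0000 10.0000 16.0000] v=[0.0000 0.0000 0.0000]
Step 1: x=[4.0400 10.0000 15.9800] v=[0.4000 0.0000 -0.2000]
Step 2: x=[4.1184 10.0008 15.9404] v=[0.7840 0.0080 -0.3960]
Step 3: x=[4.2321 10.0039 15.8820] v=[1.1370 0.0309 -0.5839]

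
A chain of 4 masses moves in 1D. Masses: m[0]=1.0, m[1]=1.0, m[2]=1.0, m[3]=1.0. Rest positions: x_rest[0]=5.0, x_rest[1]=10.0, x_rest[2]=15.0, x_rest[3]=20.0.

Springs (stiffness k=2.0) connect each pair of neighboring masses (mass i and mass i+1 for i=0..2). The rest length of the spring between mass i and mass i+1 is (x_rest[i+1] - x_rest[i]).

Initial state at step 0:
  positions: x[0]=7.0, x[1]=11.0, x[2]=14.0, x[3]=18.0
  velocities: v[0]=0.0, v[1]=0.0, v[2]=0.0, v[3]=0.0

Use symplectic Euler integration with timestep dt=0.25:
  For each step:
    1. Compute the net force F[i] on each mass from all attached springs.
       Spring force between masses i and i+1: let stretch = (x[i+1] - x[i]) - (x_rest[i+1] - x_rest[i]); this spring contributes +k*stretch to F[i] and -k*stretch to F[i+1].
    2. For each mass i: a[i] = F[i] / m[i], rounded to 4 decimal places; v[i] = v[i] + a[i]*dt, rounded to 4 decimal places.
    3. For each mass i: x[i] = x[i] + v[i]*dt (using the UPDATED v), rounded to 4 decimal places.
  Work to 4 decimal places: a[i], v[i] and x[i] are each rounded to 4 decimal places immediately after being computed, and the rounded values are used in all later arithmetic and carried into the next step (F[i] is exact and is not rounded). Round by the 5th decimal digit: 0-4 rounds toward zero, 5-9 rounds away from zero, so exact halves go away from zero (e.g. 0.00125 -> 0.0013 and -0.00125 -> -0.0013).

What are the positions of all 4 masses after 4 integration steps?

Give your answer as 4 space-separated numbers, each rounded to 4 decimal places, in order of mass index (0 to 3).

Step 0: x=[7.0000 11.0000 14.0000 18.0000] v=[0.0000 0.0000 0.0000 0.0000]
Step 1: x=[6.8750 10.8750 14.1250 18.1250] v=[-0.5000 -0.5000 0.5000 0.5000]
Step 2: x=[6.6250 10.6563 14.3438 18.3750] v=[-1.0000 -0.8750 0.8750 1.0000]
Step 3: x=[6.2539 10.3946 14.6055 18.7461] v=[-1.4844 -1.0469 1.0469 1.4844]
Step 4: x=[5.7754 10.1417 14.8585 19.2246] v=[-1.9141 -1.0118 1.0118 1.9141]

Answer: 5.7754 10.1417 14.8585 19.2246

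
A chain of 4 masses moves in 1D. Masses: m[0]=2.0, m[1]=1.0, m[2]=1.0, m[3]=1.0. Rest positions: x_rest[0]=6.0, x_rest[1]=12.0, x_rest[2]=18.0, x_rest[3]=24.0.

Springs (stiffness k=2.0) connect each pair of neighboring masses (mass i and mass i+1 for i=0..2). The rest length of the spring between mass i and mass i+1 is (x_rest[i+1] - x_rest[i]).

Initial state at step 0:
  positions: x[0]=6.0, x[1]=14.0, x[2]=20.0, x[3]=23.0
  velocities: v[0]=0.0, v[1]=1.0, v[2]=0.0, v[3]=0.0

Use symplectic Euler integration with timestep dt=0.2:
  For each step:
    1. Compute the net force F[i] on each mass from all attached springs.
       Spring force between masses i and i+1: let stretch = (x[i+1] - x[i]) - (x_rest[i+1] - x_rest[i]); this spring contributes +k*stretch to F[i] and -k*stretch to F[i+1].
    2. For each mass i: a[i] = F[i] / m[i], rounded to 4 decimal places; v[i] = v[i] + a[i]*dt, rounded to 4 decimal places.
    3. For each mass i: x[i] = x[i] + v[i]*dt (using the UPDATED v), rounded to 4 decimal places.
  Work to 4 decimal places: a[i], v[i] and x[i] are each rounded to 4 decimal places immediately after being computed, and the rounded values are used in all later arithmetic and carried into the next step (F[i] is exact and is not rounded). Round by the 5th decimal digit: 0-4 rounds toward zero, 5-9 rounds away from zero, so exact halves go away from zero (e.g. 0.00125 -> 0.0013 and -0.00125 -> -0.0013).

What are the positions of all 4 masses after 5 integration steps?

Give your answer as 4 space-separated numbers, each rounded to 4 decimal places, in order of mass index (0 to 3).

Answer: 7.0181 12.5577 17.9520 25.4542

Derivation:
Step 0: x=[6.0000 14.0000 20.0000 23.0000] v=[0.0000 1.0000 0.0000 0.0000]
Step 1: x=[6.0800 14.0400 19.7600 23.2400] v=[0.4000 0.2000 -1.2000 1.2000]
Step 2: x=[6.2384 13.9008 19.3408 23.6816] v=[0.7920 -0.6960 -2.0960 2.2080]
Step 3: x=[6.4633 13.5838 18.8337 24.2559] v=[1.1245 -1.5850 -2.5357 2.8717]
Step 4: x=[6.7330 13.1172 18.3403 24.8765] v=[1.3486 -2.3332 -2.4668 3.1028]
Step 5: x=[7.0181 12.5577 17.9520 25.4542] v=[1.4254 -2.7976 -1.9416 2.8883]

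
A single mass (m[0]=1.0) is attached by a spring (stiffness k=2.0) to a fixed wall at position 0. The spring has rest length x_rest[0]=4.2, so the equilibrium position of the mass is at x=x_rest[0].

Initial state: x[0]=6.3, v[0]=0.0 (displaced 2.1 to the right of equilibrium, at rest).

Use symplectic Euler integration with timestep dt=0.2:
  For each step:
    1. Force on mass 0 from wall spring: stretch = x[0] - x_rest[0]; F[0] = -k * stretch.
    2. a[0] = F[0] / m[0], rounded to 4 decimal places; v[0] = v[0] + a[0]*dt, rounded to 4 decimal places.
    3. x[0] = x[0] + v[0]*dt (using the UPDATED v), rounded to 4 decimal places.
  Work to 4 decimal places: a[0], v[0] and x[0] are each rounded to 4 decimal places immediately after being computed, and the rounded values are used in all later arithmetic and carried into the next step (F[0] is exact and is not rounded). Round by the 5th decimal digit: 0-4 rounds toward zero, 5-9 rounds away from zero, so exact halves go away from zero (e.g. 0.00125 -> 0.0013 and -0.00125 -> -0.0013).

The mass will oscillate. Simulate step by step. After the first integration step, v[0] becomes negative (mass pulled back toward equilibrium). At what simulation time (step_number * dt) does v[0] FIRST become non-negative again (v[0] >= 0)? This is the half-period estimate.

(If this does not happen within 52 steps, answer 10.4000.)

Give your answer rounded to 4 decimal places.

Step 0: x=[6.3000] v=[0.0000]
Step 1: x=[6.1320] v=[-0.8400]
Step 2: x=[5.8094] v=[-1.6128]
Step 3: x=[5.3581] v=[-2.2566]
Step 4: x=[4.8141] v=[-2.7198]
Step 5: x=[4.2210] v=[-2.9654]
Step 6: x=[3.6262] v=[-2.9738]
Step 7: x=[3.0773] v=[-2.7443]
Step 8: x=[2.6183] v=[-2.2952]
Step 9: x=[2.2858] v=[-1.6625]
Step 10: x=[2.1064] v=[-0.8968]
Step 11: x=[2.0945] v=[-0.0594]
Step 12: x=[2.2511] v=[0.7828]
First v>=0 after going negative at step 12, time=2.4000

Answer: 2.4000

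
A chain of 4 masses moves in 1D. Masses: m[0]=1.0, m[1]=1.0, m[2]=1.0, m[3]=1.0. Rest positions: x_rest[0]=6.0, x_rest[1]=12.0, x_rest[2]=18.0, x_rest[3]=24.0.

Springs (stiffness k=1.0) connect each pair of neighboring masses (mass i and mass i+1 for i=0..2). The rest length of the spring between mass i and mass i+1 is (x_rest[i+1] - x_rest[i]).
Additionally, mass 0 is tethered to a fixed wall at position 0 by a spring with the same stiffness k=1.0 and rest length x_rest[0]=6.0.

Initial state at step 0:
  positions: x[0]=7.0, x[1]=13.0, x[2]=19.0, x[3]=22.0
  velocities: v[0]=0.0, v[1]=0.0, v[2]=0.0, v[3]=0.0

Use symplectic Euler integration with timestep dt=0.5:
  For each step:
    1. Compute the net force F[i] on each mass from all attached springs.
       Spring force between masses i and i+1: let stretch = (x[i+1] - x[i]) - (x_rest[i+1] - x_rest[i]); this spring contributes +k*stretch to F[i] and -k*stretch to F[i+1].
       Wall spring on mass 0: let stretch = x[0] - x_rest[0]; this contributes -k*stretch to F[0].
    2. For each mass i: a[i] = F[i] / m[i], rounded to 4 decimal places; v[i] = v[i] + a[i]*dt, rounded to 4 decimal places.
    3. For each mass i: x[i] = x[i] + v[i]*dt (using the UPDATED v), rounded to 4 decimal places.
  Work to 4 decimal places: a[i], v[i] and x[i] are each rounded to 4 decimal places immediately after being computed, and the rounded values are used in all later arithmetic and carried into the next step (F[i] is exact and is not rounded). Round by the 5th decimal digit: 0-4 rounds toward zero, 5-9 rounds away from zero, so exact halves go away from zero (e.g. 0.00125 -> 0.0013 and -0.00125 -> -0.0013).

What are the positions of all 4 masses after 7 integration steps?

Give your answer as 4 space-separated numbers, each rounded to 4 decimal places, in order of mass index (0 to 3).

Step 0: x=[7.0000 13.0000 19.0000 22.0000] v=[0.0000 0.0000 0.0000 0.0000]
Step 1: x=[6.7500 13.0000 18.2500 22.7500] v=[-0.5000 0.0000 -1.5000 1.5000]
Step 2: x=[6.3750 12.7500 17.3125 23.8750] v=[-0.7500 -0.5000 -1.8750 2.2500]
Step 3: x=[6.0000 12.0469 16.8750 24.8594] v=[-0.7500 -1.4063 -0.8750 1.9688]
Step 4: x=[5.6367 11.0391 17.2266 25.3477] v=[-0.7266 -2.0157 0.7032 0.9766]
Step 5: x=[5.2148 10.2275 18.0616 25.3057] v=[-0.8438 -1.6232 1.6700 -0.0840]
Step 6: x=[4.7424 10.1213 18.7491 24.9527] v=[-0.9449 -0.2125 1.3750 -0.7061]
Step 7: x=[4.4291 10.8273 18.8306 24.5488] v=[-0.6267 1.4120 0.1629 -0.8079]

Answer: 4.4291 10.8273 18.8306 24.5488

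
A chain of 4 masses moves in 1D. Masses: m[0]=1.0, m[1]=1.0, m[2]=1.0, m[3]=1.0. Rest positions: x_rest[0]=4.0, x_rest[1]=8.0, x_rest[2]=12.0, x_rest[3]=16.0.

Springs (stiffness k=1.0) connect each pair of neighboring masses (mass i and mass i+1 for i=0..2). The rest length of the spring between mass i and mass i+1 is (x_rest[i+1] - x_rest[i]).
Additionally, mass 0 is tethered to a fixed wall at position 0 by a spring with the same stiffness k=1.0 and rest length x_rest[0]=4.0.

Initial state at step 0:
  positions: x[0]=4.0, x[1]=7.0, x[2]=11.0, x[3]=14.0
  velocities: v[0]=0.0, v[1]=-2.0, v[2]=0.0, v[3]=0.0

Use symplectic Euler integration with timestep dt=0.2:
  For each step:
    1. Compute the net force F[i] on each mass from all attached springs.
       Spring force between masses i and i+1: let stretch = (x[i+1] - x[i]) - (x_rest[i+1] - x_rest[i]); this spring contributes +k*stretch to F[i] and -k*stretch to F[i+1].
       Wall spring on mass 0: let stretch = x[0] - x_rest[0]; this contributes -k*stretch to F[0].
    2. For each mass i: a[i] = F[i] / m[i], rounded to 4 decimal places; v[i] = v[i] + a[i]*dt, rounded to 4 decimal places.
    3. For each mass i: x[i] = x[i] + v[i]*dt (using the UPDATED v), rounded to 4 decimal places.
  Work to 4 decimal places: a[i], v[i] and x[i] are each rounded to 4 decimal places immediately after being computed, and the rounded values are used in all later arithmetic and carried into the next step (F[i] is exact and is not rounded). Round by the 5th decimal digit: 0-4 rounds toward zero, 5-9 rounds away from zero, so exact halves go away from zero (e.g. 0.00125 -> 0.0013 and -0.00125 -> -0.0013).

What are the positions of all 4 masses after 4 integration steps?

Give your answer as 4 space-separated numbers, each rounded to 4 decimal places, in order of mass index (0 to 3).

Answer: 3.5226 6.0080 10.5449 14.3509

Derivation:
Step 0: x=[4.0000 7.0000 11.0000 14.0000] v=[0.0000 -2.0000 0.0000 0.0000]
Step 1: x=[3.9600 6.6400 10.9600 14.0400] v=[-0.2000 -1.8000 -0.2000 0.2000]
Step 2: x=[3.8688 6.3456 10.8704 14.1168] v=[-0.4560 -1.4720 -0.4480 0.3840]
Step 3: x=[3.7219 6.1331 10.7297 14.2237] v=[-0.7344 -1.0624 -0.7037 0.5347]
Step 4: x=[3.5226 6.0080 10.5449 14.3509] v=[-0.9965 -0.6253 -0.9242 0.6359]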